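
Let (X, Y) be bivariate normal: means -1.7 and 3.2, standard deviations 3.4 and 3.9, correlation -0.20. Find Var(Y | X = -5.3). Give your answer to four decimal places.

14.6016

For a bivariate normal, Var(Y | X=x) = σ_Y²(1 − ρ²).
Var(Y | X=-5.3) = (3.9)²·(1 − (-0.20)²) = 15.21·0.96 = 14.6016.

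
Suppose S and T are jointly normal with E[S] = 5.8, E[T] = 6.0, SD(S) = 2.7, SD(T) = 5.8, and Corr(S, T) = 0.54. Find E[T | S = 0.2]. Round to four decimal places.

E[T | S=x] = μ_T + ρ(σ_T/σ_S)(x − μ_S) for jointly normal variables.
E[T | S=0.2] = 6.0 + (0.54)·(5.8/2.7)·(0.2 − (5.8)) = 6.0 + (1.16)·(-5.6) = -0.4960.

-0.4960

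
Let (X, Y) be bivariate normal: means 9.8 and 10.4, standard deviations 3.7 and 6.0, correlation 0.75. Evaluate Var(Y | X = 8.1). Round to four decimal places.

Var(Y | X=x) = (1 − ρ²)·σ_Y².
Var(Y | X=8.1) = (6.0)²·(1 − (0.75)²) = 36·0.4375 = 15.7500.

15.7500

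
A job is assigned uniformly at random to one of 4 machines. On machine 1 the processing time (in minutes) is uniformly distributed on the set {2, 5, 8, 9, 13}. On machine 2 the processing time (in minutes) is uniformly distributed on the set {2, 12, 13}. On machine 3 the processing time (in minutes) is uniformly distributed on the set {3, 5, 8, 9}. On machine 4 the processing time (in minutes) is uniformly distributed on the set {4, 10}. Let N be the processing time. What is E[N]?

E[N | machine 1] = (2+5+8+9+13)/5 = 37/5.
E[N | machine 2] = (2+12+13)/3 = 9.
E[N | machine 3] = (3+5+8+9)/4 = 25/4.
E[N | machine 4] = (4+10)/2 = 7.
E[N] = (1/4)·(37/5) + (1/4)·(9) + (1/4)·(25/4) + (1/4)·(7) = 593/80.

593/80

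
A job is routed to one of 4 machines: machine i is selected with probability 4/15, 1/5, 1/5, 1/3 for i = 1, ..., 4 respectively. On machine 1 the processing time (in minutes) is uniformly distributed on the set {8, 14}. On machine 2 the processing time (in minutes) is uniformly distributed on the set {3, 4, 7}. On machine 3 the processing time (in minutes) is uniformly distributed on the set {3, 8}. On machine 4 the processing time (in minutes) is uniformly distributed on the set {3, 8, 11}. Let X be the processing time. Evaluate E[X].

667/90

E[X | machine 1] = (8+14)/2 = 11.
E[X | machine 2] = (3+4+7)/3 = 14/3.
E[X | machine 3] = (3+8)/2 = 11/2.
E[X | machine 4] = (3+8+11)/3 = 22/3.
By the law of total expectation,
E[X] = (4/15)·(11) + (1/5)·(14/3) + (1/5)·(11/2) + (1/3)·(22/3) = 667/90.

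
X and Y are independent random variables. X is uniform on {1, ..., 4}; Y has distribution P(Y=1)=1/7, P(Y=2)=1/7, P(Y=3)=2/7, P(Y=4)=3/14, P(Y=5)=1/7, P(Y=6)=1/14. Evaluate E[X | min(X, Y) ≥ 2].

3

P(min(X, Y) ≥ 2) = 9/14.
Summing X·P(x,y) over outcomes with min(X, Y) ≥ 2 gives 27/14.
E[X | min(X, Y) ≥ 2] = (27/14) / (9/14) = 3.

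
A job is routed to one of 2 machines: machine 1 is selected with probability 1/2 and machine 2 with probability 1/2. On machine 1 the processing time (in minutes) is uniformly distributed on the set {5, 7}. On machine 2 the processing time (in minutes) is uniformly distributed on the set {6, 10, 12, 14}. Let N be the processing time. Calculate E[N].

E[N | machine 1] = (5+7)/2 = 6.
E[N | machine 2] = (6+10+12+14)/4 = 21/2.
E[N] = (1/2)·(6) + (1/2)·(21/2) = 33/4.

33/4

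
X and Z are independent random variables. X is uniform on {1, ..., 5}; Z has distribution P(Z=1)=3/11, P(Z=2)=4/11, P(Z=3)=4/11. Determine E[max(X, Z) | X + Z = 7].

P(X + Z = 7) = 8/55.
Summing max(X,Z)·P(x,y) over outcomes with X + Z = 7 gives 36/55.
E[max(X, Z) | X + Z = 7] = (36/55) / (8/55) = 9/2.

9/2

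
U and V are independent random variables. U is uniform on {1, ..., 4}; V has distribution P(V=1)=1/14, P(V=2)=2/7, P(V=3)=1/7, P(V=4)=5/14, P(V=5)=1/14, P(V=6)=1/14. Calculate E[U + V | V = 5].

P(V = 5) = 1/14.
Summing (U+V)·P(x,y) over outcomes with V = 5 gives 15/28.
E[U + V | V = 5] = (15/28) / (1/14) = 15/2.

15/2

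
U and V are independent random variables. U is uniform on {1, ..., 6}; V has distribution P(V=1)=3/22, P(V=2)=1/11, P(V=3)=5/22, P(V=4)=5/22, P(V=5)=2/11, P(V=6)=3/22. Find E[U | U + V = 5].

11/5

P(U + V = 5) = 5/44.
Summing U·P(x,y) over outcomes with U + V = 5 gives 1/4.
E[U | U + V = 5] = (1/4) / (5/44) = 11/5.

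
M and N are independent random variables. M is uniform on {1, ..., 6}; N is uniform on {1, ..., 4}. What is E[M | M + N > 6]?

P(M + N > 6) = 5/12.
Summing M·P(x,y) over outcomes with M + N > 6 gives 25/12.
E[M | M + N > 6] = (25/12) / (5/12) = 5.

5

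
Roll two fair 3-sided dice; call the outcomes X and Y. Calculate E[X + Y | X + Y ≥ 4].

14/3

Outcomes with X + Y ≥ 4: (1,3), (2,2), (2,3), (3,1), (3,2), (3,3), each with probability 1/9.
E[X + Y | X + Y ≥ 4] = (4 + 4 + 5 + 4 + 5 + 6) / 6 = 14/3.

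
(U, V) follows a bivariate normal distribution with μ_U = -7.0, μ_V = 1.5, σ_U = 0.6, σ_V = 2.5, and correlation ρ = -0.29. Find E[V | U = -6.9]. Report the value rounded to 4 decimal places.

The regression of V on U has slope ρ·σ_V/σ_U and passes through (μ_U, μ_V).
E[V | U=-6.9] = 1.5 + (-0.29)·(2.5/0.6)·(-6.9 − (-7.0)) = 1.5 + (-1.2083)·(0.1) = 1.3792.

1.3792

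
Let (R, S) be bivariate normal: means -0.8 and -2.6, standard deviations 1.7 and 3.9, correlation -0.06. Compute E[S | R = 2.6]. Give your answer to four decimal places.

-3.0680

For a bivariate normal, E[S | R=x] = μ_S + ρ·(σ_S/σ_R)·(x − μ_R).
E[S | R=2.6] = -2.6 + (-0.06)·(3.9/1.7)·(2.6 − (-0.8)) = -2.6 + (-0.13765)·(3.4) = -3.0680.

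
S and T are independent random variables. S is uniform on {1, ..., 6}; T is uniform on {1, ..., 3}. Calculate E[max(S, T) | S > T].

P(S > T) = 2/3.
Summing max(S,T)·P(x,y) over outcomes with S > T gives 53/18.
E[max(S, T) | S > T] = (53/18) / (2/3) = 53/12.

53/12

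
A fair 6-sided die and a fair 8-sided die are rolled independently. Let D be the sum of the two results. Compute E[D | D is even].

8

P(D is even) = 1/2.
Σ over the event: 2·1/48 + 4·1/16 + 6·5/48 + 8·1/8 + 10·5/48 + 12·1/16 + 14·1/48 = 4.
E[D | D is even] = (4) / (1/2) = 8.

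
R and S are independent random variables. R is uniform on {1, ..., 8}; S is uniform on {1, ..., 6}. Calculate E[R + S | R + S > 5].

172/19

P(R + S > 5) = 19/24.
Summing (R+S)·P(x,y) over outcomes with R + S > 5 gives 43/6.
E[R + S | R + S > 5] = (43/6) / (19/24) = 172/19.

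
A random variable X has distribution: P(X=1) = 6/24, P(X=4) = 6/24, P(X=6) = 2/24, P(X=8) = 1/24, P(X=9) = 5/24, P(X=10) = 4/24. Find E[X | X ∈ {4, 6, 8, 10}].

84/13

P(X ∈ {4, 6, 8, 10}) = 13/24.
Σ over the event: 4·1/4 + 6·1/12 + 8·1/24 + 10·1/6 = 7/2.
E[X | X ∈ {4, 6, 8, 10}] = (7/2) / (13/24) = 84/13.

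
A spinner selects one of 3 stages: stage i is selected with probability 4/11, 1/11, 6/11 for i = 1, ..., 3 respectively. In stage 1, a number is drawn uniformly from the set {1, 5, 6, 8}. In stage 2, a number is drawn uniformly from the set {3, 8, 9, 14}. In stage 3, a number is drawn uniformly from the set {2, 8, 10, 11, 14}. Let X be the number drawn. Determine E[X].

15/2

E[X | stage 1] = (1+5+6+8)/4 = 5.
E[X | stage 2] = (3+8+9+14)/4 = 17/2.
E[X | stage 3] = (2+8+10+11+14)/5 = 9.
E[X] = (4/11)·(5) + (1/11)·(17/2) + (6/11)·(9) = 15/2.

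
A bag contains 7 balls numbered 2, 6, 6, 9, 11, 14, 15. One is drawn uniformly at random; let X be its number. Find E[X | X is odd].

35/3

P(X is odd) = 3/7.
Σ over the event: 9·1/7 + 11·1/7 + 15·1/7 = 5.
E[X | X is odd] = (5) / (3/7) = 35/3.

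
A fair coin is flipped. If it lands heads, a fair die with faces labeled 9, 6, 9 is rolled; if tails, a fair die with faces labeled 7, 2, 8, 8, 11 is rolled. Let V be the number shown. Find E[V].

E[V | heads] = (9+6+9)/3 = 8.
E[V | tails] = (7+2+8+8+11)/5 = 36/5.
E[V] = (1/2)·(8) + (1/2)·(36/5) = 38/5.

38/5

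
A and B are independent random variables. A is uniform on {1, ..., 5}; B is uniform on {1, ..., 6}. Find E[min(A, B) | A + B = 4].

Outcomes with A + B = 4: (1,3), (2,2), (3,1), each with probability 1/30.
E[min(A, B) | A + B = 4] = (1 + 2 + 1) / 3 = 4/3.

4/3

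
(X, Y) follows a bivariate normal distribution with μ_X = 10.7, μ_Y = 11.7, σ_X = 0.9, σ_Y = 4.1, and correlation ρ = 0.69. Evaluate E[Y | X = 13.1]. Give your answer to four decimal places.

19.2440

E[Y | X=x] = μ_Y + ρ(σ_Y/σ_X)(x − μ_X) for jointly normal variables.
E[Y | X=13.1] = 11.7 + (0.69)·(4.1/0.9)·(13.1 − (10.7)) = 11.7 + (3.14333)·(2.4) = 19.2440.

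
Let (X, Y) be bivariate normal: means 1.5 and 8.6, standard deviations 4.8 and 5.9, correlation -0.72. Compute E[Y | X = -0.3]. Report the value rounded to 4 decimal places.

For a bivariate normal, E[Y | X=x] = μ_Y + ρ·(σ_Y/σ_X)·(x − μ_X).
E[Y | X=-0.3] = 8.6 + (-0.72)·(5.9/4.8)·(-0.3 − (1.5)) = 8.6 + (-0.885)·(-1.8) = 10.1930.

10.1930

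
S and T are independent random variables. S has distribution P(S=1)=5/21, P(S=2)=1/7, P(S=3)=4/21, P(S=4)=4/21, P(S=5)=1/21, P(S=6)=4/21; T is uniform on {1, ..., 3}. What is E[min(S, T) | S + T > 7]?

23/9

P(S + T > 7) = 1/7.
Summing min(S,T)·P(x,y) over outcomes with S + T > 7 gives 23/63.
E[min(S, T) | S + T > 7] = (23/63) / (1/7) = 23/9.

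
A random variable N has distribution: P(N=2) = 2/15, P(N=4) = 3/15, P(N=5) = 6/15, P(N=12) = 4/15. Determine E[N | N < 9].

P(N < 9) = 11/15.
Σ over the event: 2·2/15 + 4·1/5 + 5·2/5 = 46/15.
E[N | N < 9] = (46/15) / (11/15) = 46/11.

46/11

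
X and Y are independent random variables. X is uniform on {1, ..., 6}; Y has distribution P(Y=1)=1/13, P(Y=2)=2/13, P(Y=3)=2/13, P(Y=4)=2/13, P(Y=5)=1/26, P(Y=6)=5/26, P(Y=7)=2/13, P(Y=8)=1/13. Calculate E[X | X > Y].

P(X > Y) = 47/156.
Summing X·P(x,y) over outcomes with X > Y gives 37/26.
E[X | X > Y] = (37/26) / (47/156) = 222/47.

222/47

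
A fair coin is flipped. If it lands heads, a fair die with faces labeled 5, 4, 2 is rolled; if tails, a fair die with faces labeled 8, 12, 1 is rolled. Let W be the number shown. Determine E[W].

E[W | heads] = (5+4+2)/3 = 11/3.
E[W | tails] = (8+12+1)/3 = 7.
E[W] = (1/2)·(11/3) + (1/2)·(7) = 16/3.

16/3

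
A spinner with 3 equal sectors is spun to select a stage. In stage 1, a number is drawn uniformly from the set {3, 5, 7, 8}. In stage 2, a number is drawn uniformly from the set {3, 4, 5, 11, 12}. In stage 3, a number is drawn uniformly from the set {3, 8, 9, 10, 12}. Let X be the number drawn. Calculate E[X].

141/20

E[X | stage 1] = (3+5+7+8)/4 = 23/4.
E[X | stage 2] = (3+4+5+11+12)/5 = 7.
E[X | stage 3] = (3+8+9+10+12)/5 = 42/5.
E[X] = (1/3)·(23/4) + (1/3)·(7) + (1/3)·(42/5) = 141/20.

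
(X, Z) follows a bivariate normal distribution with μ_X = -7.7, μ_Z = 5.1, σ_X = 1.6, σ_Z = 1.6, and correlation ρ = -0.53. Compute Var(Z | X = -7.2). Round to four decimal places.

1.8409

The conditional variance in a bivariate normal is σ_Z²(1 − ρ²), independent of x.
Var(Z | X=-7.2) = (1.6)²·(1 − (-0.53)²) = 2.56·0.7191 = 1.8409.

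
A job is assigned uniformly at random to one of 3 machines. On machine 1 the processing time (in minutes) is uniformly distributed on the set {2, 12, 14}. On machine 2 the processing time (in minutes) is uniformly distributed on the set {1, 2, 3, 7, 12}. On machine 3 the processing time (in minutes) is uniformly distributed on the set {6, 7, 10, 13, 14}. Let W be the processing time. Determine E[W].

E[W | machine 1] = (2+12+14)/3 = 28/3.
E[W | machine 2] = (1+2+3+7+12)/5 = 5.
E[W | machine 3] = (6+7+10+13+14)/5 = 10.
By the law of total expectation,
E[W] = (1/3)·(28/3) + (1/3)·(5) + (1/3)·(10) = 73/9.

73/9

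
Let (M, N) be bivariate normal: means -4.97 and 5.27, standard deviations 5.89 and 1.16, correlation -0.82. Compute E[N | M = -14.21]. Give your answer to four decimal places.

6.7622

For a bivariate normal, E[N | M=x] = μ_N + ρ·(σ_N/σ_M)·(x − μ_M).
E[N | M=-14.21] = 5.27 + (-0.82)·(1.16/5.89)·(-14.21 − (-4.97)) = 5.27 + (-0.16149)·(-9.24) = 6.7622.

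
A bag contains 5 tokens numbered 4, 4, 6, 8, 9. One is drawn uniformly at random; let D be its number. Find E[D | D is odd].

P(D is odd) = 1/5.
Σ over the event: 9·1/5 = 9/5.
E[D | D is odd] = (9/5) / (1/5) = 9.

9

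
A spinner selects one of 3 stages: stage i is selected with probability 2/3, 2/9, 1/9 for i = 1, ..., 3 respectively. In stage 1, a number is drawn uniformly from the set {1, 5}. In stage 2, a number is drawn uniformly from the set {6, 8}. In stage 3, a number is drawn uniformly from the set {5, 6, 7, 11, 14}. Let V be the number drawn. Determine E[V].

203/45

E[V | stage 1] = (1+5)/2 = 3.
E[V | stage 2] = (6+8)/2 = 7.
E[V | stage 3] = (5+6+7+11+14)/5 = 43/5.
E[V] = (2/3)·(3) + (2/9)·(7) + (1/9)·(43/5) = 203/45.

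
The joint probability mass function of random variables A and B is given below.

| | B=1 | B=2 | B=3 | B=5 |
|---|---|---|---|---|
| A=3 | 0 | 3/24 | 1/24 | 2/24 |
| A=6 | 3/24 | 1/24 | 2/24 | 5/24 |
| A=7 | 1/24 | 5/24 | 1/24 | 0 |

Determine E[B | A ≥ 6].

P(A ≥ 6) = 3/4.
Σ B·P over the event = 1·(3/24) + 2·(1/24) + 3·(2/24) + 5·(5/24) + 1·(1/24) + 2·(5/24) + 3·(1/24) = 25/12.
E[B | A ≥ 6] = (25/12) / (3/4) = 25/9.

25/9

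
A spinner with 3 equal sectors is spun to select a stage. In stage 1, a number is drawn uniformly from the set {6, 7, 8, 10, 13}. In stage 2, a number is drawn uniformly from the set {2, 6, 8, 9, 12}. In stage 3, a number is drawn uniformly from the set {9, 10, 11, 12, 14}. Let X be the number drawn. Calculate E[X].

137/15

E[X | stage 1] = (6+7+8+10+13)/5 = 44/5.
E[X | stage 2] = (2+6+8+9+12)/5 = 37/5.
E[X | stage 3] = (9+10+11+12+14)/5 = 56/5.
E[X] = (1/3)·(44/5) + (1/3)·(37/5) + (1/3)·(56/5) = 137/15.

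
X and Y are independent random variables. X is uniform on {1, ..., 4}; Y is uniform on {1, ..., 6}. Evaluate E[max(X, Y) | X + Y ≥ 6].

67/14

P(X + Y ≥ 6) = 7/12.
Summing max(X,Y)·P(x,y) over outcomes with X + Y ≥ 6 gives 67/24.
E[max(X, Y) | X + Y ≥ 6] = (67/24) / (7/12) = 67/14.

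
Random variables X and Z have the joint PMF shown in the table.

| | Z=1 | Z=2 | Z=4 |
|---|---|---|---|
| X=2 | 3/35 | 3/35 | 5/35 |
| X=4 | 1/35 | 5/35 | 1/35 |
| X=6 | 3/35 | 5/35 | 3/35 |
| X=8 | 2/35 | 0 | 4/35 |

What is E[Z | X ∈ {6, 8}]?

43/17

P(X ∈ {6, 8}) = 17/35.
Σ Z·P over the event = 1·(3/35) + 2·(5/35) + 4·(3/35) + 1·(2/35) + 4·(4/35) = 43/35.
E[Z | X ∈ {6, 8}] = (43/35) / (17/35) = 43/17.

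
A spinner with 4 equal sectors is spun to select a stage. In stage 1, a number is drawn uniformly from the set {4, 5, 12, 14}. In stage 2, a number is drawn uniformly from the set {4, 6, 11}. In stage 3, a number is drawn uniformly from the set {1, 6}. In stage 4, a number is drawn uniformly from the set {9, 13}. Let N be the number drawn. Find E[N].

E[N | stage 1] = (4+5+12+14)/4 = 35/4.
E[N | stage 2] = (4+6+11)/3 = 7.
E[N | stage 3] = (1+6)/2 = 7/2.
E[N | stage 4] = (9+13)/2 = 11.
By the law of total expectation,
E[N] = (1/4)·(35/4) + (1/4)·(7) + (1/4)·(7/2) + (1/4)·(11) = 121/16.

121/16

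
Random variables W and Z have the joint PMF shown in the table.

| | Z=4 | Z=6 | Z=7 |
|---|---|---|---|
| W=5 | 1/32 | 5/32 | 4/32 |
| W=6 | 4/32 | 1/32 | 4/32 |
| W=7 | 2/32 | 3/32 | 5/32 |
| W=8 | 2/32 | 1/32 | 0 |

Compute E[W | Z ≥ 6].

P(Z ≥ 6) = 23/32.
Σ W·P over the event = 5·(5/32) + 5·(4/32) + 6·(1/32) + 6·(4/32) + 7·(3/32) + 7·(5/32) + 8·(1/32) = 139/32.
E[W | Z ≥ 6] = (139/32) / (23/32) = 139/23.

139/23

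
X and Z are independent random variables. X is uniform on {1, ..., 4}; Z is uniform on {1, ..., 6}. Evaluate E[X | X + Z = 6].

5/2

P(X + Z = 6) = 1/6.
Summing X·P(x,y) over outcomes with X + Z = 6 gives 5/12.
E[X | X + Z = 6] = (5/12) / (1/6) = 5/2.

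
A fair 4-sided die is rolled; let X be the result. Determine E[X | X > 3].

4

Given X > 3, X is equally likely to be any of {4}.
E[X | X > 3] = (4) / 1 = 4.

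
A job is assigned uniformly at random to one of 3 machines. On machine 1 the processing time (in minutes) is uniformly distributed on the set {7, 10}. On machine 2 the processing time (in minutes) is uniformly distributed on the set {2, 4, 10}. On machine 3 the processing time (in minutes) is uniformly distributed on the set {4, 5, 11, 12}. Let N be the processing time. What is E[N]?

131/18

E[N | machine 1] = (7+10)/2 = 17/2.
E[N | machine 2] = (2+4+10)/3 = 16/3.
E[N | machine 3] = (4+5+11+12)/4 = 8.
E[N] = (1/3)·(17/2) + (1/3)·(16/3) + (1/3)·(8) = 131/18.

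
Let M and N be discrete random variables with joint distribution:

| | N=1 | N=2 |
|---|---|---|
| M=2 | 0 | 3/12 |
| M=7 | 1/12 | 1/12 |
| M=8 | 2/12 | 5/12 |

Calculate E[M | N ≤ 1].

23/3

P(N ≤ 1) = 1/4.
Σ M·P over the event = 7·(1/12) + 8·(2/12) = 23/12.
E[M | N ≤ 1] = (23/12) / (1/4) = 23/3.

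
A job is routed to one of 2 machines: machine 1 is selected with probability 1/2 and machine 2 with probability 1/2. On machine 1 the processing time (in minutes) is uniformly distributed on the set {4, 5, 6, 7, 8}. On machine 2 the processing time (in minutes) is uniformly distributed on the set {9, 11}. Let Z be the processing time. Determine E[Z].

E[Z | machine 1] = (4+5+6+7+8)/5 = 6.
E[Z | machine 2] = (9+11)/2 = 10.
By the law of total expectation,
E[Z] = (1/2)·(6) + (1/2)·(10) = 8.

8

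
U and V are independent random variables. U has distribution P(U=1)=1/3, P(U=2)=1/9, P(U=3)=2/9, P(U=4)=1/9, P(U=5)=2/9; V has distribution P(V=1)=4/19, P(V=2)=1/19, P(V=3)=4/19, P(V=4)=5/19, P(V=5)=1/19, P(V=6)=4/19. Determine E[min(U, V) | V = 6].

25/9

P(V = 6) = 4/19.
Summing min(U,V)·P(x,y) over outcomes with V = 6 gives 100/171.
E[min(U, V) | V = 6] = (100/171) / (4/19) = 25/9.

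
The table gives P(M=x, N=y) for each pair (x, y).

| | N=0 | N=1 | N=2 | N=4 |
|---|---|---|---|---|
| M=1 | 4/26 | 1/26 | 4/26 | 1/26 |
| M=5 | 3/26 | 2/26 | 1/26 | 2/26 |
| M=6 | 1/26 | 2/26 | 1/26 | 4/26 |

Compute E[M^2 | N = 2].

P(N = 2) = 3/13.
Σ M^2·P over the event = 1·(4/26) + 25·(1/26) + 36·(1/26) = 5/2.
E[M^2 | N = 2] = (5/2) / (3/13) = 65/6.

65/6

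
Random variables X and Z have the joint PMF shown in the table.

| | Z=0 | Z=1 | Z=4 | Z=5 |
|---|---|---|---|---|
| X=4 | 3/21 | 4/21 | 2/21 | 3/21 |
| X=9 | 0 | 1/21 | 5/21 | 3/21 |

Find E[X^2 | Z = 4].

437/7

P(Z = 4) = 1/3.
Σ X^2·P over the event = 16·(2/21) + 81·(5/21) = 437/21.
E[X^2 | Z = 4] = (437/21) / (1/3) = 437/7.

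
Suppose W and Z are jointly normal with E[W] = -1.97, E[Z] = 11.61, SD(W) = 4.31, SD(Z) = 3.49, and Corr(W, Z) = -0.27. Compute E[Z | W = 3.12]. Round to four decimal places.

The regression of Z on W has slope ρ·σ_Z/σ_W and passes through (μ_W, μ_Z).
E[Z | W=3.12] = 11.61 + (-0.27)·(3.49/4.31)·(3.12 − (-1.97)) = 11.61 + (-0.21863)·(5.09) = 10.4972.

10.4972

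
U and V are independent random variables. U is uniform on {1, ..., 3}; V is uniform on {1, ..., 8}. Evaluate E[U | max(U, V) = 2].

5/3

Outcomes with max(U, V) = 2: (1,2), (2,1), (2,2), each with probability 1/24.
E[U | max(U, V) = 2] = (1 + 2 + 2) / 3 = 5/3.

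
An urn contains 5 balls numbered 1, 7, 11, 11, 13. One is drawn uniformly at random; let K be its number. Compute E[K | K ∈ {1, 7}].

P(K ∈ {1, 7}) = 2/5.
Σ over the event: 1·1/5 + 7·1/5 = 8/5.
E[K | K ∈ {1, 7}] = (8/5) / (2/5) = 4.

4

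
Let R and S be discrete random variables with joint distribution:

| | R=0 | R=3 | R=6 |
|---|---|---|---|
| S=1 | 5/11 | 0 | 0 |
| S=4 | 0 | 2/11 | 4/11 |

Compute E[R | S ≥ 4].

5

P(S ≥ 4) = 6/11.
Σ R·P over the event = 3·(2/11) + 6·(4/11) = 30/11.
E[R | S ≥ 4] = (30/11) / (6/11) = 5.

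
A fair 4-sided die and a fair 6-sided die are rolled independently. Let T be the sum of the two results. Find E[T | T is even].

P(T is even) = 1/2.
Σ over the event: 2·1/24 + 4·1/8 + 6·1/6 + 8·1/8 + 10·1/24 = 3.
E[T | T is even] = (3) / (1/2) = 6.

6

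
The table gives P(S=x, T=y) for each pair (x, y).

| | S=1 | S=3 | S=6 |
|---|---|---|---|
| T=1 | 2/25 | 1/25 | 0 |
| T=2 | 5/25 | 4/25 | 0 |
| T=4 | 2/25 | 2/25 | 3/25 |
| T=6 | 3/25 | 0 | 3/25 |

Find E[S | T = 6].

P(T = 6) = 6/25.
Σ S·P over the event = 1·(3/25) + 6·(3/25) = 21/25.
E[S | T = 6] = (21/25) / (6/25) = 7/2.

7/2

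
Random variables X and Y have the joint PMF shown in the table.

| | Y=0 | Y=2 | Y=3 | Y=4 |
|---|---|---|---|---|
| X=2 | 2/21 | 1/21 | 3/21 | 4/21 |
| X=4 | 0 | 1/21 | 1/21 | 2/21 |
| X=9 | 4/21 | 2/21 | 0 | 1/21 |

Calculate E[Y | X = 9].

8/7

P(X = 9) = 1/3.
Σ Y·P over the event = 0·(4/21) + 2·(2/21) + 4·(1/21) = 8/21.
E[Y | X = 9] = (8/21) / (1/3) = 8/7.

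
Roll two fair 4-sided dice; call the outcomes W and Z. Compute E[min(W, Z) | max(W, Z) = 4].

16/7

Outcomes with max(W, Z) = 4: (1,4), (2,4), (3,4), (4,1), (4,2), (4,3), (4,4), each with probability 1/16.
E[min(W, Z) | max(W, Z) = 4] = (1 + 2 + 3 + 1 + 2 + 3 + 4) / 7 = 16/7.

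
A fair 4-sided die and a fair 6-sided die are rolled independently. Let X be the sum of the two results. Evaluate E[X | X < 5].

P(X < 5) = 1/4.
Σ over the event: 2·1/24 + 3·1/12 + 4·1/8 = 5/6.
E[X | X < 5] = (5/6) / (1/4) = 10/3.

10/3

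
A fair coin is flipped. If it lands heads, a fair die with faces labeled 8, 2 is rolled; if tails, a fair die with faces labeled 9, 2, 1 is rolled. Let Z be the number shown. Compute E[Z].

9/2

E[Z | heads] = (8+2)/2 = 5.
E[Z | tails] = (9+2+1)/3 = 4.
E[Z] = (1/2)·(5) + (1/2)·(4) = 9/2.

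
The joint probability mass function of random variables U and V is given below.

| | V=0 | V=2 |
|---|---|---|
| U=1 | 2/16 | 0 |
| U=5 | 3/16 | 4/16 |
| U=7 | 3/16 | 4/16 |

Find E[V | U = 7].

8/7

P(U = 7) = 7/16.
Σ V·P over the event = 0·(3/16) + 2·(4/16) = 1/2.
E[V | U = 7] = (1/2) / (7/16) = 8/7.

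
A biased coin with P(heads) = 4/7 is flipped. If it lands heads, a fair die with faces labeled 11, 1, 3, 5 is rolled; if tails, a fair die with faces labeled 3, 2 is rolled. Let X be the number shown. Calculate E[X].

E[X | heads] = (11+1+3+5)/4 = 5.
E[X | tails] = (3+2)/2 = 5/2.
E[X] = (4/7)·(5) + (3/7)·(5/2) = 55/14.

55/14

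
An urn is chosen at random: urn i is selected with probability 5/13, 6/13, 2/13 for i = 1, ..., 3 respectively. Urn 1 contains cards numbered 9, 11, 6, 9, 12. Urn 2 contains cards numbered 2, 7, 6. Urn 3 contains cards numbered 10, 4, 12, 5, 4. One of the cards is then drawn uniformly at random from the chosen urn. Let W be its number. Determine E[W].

E[W | urn 1] = (9+11+6+9+12)/5 = 47/5.
E[W | urn 2] = (2+7+6)/3 = 5.
E[W | urn 3] = (10+4+12+5+4)/5 = 7.
E[W] = (5/13)·(47/5) + (6/13)·(5) + (2/13)·(7) = 7.

7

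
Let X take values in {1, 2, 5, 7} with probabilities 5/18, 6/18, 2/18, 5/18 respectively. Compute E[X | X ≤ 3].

17/11

P(X ≤ 3) = 11/18.
Σ over the event: 1·5/18 + 2·1/3 = 17/18.
E[X | X ≤ 3] = (17/18) / (11/18) = 17/11.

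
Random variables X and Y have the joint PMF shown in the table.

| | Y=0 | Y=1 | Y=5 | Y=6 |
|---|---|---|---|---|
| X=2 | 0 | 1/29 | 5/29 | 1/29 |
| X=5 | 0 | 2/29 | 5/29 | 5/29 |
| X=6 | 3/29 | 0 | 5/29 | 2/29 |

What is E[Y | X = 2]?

32/7

P(X = 2) = 7/29.
Σ Y·P over the event = 1·(1/29) + 5·(5/29) + 6·(1/29) = 32/29.
E[Y | X = 2] = (32/29) / (7/29) = 32/7.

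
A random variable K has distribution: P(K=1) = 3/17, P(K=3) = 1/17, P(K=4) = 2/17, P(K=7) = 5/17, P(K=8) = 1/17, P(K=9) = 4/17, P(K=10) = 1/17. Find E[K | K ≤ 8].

19/4

P(K ≤ 8) = 12/17.
Σ over the event: 1·3/17 + 3·1/17 + 4·2/17 + 7·5/17 + 8·1/17 = 57/17.
E[K | K ≤ 8] = (57/17) / (12/17) = 19/4.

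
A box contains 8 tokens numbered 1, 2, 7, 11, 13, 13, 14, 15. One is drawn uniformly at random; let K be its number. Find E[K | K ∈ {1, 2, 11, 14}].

7

P(K ∈ {1, 2, 11, 14}) = 1/2.
Σ over the event: 1·1/8 + 2·1/8 + 11·1/8 + 14·1/8 = 7/2.
E[K | K ∈ {1, 2, 11, 14}] = (7/2) / (1/2) = 7.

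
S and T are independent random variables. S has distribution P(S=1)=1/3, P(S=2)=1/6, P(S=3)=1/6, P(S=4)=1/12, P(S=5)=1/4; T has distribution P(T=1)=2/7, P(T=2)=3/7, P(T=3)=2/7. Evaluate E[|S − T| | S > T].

P(S > T) = 1/2.
Summing |S−T|·P(x,y) over outcomes with S > T gives 95/84.
E[|S − T| | S > T] = (95/84) / (1/2) = 95/42.

95/42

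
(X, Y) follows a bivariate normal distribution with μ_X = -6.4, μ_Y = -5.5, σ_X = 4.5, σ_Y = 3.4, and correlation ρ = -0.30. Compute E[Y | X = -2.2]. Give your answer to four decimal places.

E[Y | X=x] = μ_Y + ρ(σ_Y/σ_X)(x − μ_X) for jointly normal variables.
E[Y | X=-2.2] = -5.5 + (-0.30)·(3.4/4.5)·(-2.2 − (-6.4)) = -5.5 + (-0.22667)·(4.2) = -6.4520.

-6.4520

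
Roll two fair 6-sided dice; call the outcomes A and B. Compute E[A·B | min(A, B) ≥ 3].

P(min(A, B) ≥ 3) = 4/9.
Summing AB·P(x,y) over outcomes with min(A, B) ≥ 3 gives 9.
E[A·B | min(A, B) ≥ 3] = (9) / (4/9) = 81/4.

81/4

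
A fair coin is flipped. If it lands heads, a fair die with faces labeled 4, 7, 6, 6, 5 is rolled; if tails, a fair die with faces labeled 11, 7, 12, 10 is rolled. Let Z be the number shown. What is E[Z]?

39/5

E[Z | heads] = (4+7+6+6+5)/5 = 28/5.
E[Z | tails] = (11+7+12+10)/4 = 10.
By the law of total expectation,
E[Z] = (1/2)·(28/5) + (1/2)·(10) = 39/5.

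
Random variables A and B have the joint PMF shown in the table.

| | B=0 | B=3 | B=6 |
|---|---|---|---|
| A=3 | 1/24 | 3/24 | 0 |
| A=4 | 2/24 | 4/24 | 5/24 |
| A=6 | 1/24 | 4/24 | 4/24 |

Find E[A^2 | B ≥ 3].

P(B ≥ 3) = 5/6.
Σ A^2·P over the event = 9·(3/24) + 16·(4/24) + 16·(5/24) + 36·(4/24) + 36·(4/24) = 153/8.
E[A^2 | B ≥ 3] = (153/8) / (5/6) = 459/20.

459/20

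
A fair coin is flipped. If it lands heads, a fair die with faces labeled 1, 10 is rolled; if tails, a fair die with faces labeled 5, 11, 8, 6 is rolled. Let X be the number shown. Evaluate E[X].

E[X | heads] = (1+10)/2 = 11/2.
E[X | tails] = (5+11+8+6)/4 = 15/2.
E[X] = (1/2)·(11/2) + (1/2)·(15/2) = 13/2.

13/2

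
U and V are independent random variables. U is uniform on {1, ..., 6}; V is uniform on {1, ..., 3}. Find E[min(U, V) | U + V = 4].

Outcomes with U + V = 4: (1,3), (2,2), (3,1), each with probability 1/18.
E[min(U, V) | U + V = 4] = (1 + 2 + 1) / 3 = 4/3.

4/3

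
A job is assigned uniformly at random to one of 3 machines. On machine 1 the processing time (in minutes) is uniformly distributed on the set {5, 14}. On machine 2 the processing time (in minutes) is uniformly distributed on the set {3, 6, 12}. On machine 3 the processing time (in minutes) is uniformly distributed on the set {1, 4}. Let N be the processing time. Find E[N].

E[N | machine 1] = (5+14)/2 = 19/2.
E[N | machine 2] = (3+6+12)/3 = 7.
E[N | machine 3] = (1+4)/2 = 5/2.
By the law of total expectation,
E[N] = (1/3)·(19/2) + (1/3)·(7) + (1/3)·(5/2) = 19/3.

19/3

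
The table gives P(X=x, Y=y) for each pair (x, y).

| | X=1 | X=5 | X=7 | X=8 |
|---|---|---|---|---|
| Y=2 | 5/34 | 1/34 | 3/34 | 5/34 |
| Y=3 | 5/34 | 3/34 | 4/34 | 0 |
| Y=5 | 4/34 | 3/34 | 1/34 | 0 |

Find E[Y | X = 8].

P(X = 8) = 5/34.
Σ Y·P over the event = 2·(5/34) = 5/17.
E[Y | X = 8] = (5/17) / (5/34) = 2.

2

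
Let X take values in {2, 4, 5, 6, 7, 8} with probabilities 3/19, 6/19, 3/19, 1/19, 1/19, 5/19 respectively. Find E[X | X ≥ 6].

53/7

P(X ≥ 6) = 7/19.
Σ over the event: 6·1/19 + 7·1/19 + 8·5/19 = 53/19.
E[X | X ≥ 6] = (53/19) / (7/19) = 53/7.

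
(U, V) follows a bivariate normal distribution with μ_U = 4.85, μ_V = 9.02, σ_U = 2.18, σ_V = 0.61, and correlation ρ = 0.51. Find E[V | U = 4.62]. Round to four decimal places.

The regression of V on U has slope ρ·σ_V/σ_U and passes through (μ_U, μ_V).
E[V | U=4.62] = 9.02 + (0.51)·(0.61/2.18)·(4.62 − (4.85)) = 9.02 + (0.14271)·(-0.23) = 8.9872.

8.9872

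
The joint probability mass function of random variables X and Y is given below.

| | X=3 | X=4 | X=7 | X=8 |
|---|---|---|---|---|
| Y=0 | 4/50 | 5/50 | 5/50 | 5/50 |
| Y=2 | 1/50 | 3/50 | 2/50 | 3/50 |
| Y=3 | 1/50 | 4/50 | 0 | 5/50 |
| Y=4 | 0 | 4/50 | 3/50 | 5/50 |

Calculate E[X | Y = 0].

107/19

P(Y = 0) = 19/50.
Σ X·P over the event = 3·(4/50) + 4·(5/50) + 7·(5/50) + 8·(5/50) = 107/50.
E[X | Y = 0] = (107/50) / (19/50) = 107/19.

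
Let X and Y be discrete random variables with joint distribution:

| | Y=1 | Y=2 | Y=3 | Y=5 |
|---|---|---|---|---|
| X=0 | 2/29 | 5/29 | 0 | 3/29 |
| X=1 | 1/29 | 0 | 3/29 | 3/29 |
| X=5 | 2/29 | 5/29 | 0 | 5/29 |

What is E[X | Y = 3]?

P(Y = 3) = 3/29.
Σ X·P over the event = 1·(3/29) = 3/29.
E[X | Y = 3] = (3/29) / (3/29) = 1.

1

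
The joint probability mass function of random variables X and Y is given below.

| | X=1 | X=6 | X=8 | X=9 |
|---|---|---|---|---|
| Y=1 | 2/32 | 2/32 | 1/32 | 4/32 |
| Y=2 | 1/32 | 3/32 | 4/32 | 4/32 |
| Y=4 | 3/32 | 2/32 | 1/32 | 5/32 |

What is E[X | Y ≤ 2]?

145/21

P(Y ≤ 2) = 21/32.
Σ X·P over the event = 1·(2/32) + 1·(1/32) + 6·(2/32) + 6·(3/32) + 8·(1/32) + 8·(4/32) + 9·(4/32) + 9·(4/32) = 145/32.
E[X | Y ≤ 2] = (145/32) / (21/32) = 145/21.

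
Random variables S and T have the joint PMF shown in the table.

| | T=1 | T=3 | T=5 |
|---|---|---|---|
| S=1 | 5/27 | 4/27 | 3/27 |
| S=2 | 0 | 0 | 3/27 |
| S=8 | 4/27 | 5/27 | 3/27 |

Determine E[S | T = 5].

P(T = 5) = 1/3.
Σ S·P over the event = 1·(3/27) + 2·(3/27) + 8·(3/27) = 11/9.
E[S | T = 5] = (11/9) / (1/3) = 11/3.

11/3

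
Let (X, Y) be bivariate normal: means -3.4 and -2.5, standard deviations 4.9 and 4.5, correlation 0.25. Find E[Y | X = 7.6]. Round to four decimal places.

0.0255

The regression of Y on X has slope ρ·σ_Y/σ_X and passes through (μ_X, μ_Y).
E[Y | X=7.6] = -2.5 + (0.25)·(4.5/4.9)·(7.6 − (-3.4)) = -2.5 + (0.22959)·(11) = 0.0255.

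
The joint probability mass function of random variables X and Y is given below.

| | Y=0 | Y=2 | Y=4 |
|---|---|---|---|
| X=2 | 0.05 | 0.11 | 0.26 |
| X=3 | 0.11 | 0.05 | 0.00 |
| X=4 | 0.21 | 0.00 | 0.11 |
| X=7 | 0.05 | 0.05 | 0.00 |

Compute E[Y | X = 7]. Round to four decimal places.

1.0000

P(X = 7) = 0.10.
Σ Y·P over the event = 0·(0.05) + 2·(0.05) = 0.10.
E[Y | X = 7] = (0.10) / (0.10) = 1.0000.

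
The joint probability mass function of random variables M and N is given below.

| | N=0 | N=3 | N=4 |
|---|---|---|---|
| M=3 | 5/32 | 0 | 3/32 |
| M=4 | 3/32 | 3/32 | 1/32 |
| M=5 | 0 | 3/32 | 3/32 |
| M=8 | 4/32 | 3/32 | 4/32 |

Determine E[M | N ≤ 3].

P(N ≤ 3) = 21/32.
Σ M·P over the event = 3·(5/32) + 4·(3/32) + 4·(3/32) + 5·(3/32) + 8·(4/32) + 8·(3/32) = 55/16.
E[M | N ≤ 3] = (55/16) / (21/32) = 110/21.

110/21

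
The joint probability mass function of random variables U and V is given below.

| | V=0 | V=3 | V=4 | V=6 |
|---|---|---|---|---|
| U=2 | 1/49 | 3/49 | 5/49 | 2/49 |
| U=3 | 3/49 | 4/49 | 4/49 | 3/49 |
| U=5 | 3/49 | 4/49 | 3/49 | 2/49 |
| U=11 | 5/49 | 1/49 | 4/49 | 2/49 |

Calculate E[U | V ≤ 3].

P(V ≤ 3) = 24/49.
Σ U·P over the event = 2·(1/49) + 2·(3/49) + 3·(3/49) + 3·(4/49) + 5·(3/49) + 5·(4/49) + 11·(5/49) + 11·(1/49) = 130/49.
E[U | V ≤ 3] = (130/49) / (24/49) = 65/12.

65/12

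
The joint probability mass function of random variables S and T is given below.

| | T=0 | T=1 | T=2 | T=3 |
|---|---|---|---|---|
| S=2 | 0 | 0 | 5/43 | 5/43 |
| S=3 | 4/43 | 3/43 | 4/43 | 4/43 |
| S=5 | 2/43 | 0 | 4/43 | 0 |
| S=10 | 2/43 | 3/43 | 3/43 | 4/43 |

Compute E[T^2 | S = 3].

11/3

P(S = 3) = 15/43.
Σ T^2·P over the event = 0·(4/43) + 1·(3/43) + 4·(4/43) + 9·(4/43) = 55/43.
E[T^2 | S = 3] = (55/43) / (15/43) = 11/3.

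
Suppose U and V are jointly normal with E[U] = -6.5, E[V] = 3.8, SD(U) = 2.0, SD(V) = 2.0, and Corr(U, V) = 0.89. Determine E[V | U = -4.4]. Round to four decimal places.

5.6690

The regression of V on U has slope ρ·σ_V/σ_U and passes through (μ_U, μ_V).
E[V | U=-4.4] = 3.8 + (0.89)·(2.0/2.0)·(-4.4 − (-6.5)) = 3.8 + (0.89)·(2.1) = 5.6690.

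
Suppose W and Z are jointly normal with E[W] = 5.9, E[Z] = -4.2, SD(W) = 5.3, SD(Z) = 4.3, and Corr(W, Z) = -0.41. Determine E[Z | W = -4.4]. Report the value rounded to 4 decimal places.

-0.7738

For a bivariate normal, E[Z | W=x] = μ_Z + ρ·(σ_Z/σ_W)·(x − μ_W).
E[Z | W=-4.4] = -4.2 + (-0.41)·(4.3/5.3)·(-4.4 − (5.9)) = -4.2 + (-0.33264)·(-10.3) = -0.7738.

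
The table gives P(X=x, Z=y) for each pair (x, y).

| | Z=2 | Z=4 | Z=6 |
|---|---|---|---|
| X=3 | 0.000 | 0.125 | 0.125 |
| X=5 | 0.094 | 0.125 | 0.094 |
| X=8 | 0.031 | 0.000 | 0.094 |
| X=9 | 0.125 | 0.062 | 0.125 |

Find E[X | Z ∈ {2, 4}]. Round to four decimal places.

P(Z ∈ {2, 4}) = 0.562.
Σ X·P over the event = 3·(0.125) + 5·(0.094) + 5·(0.125) + 8·(0.031) + 9·(0.125) + 9·(0.062) = 3.401.
E[X | Z ∈ {2, 4}] = (3.401) / (0.562) = 6.0516.

6.0516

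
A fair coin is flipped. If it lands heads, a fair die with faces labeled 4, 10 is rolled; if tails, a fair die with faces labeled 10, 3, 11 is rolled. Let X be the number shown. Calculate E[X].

15/2

E[X | heads] = (4+10)/2 = 7.
E[X | tails] = (10+3+11)/3 = 8.
E[X] = (1/2)·(7) + (1/2)·(8) = 15/2.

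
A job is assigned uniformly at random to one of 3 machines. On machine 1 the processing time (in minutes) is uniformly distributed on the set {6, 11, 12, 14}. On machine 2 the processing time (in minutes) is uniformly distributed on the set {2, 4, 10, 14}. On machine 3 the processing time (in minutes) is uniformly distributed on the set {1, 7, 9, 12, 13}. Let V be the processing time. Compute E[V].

E[V | machine 1] = (6+11+12+14)/4 = 43/4.
E[V | machine 2] = (2+4+10+14)/4 = 15/2.
E[V | machine 3] = (1+7+9+12+13)/5 = 42/5.
E[V] = (1/3)·(43/4) + (1/3)·(15/2) + (1/3)·(42/5) = 533/60.

533/60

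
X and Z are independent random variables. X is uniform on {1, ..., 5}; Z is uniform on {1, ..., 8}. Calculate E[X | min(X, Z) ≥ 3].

4

P(min(X, Z) ≥ 3) = 9/20.
Summing X·P(x,y) over outcomes with min(X, Z) ≥ 3 gives 9/5.
E[X | min(X, Z) ≥ 3] = (9/5) / (9/20) = 4.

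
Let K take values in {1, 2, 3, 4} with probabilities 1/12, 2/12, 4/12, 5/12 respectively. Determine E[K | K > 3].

4

P(K > 3) = 5/12.
Σ over the event: 4·5/12 = 5/3.
E[K | K > 3] = (5/3) / (5/12) = 4.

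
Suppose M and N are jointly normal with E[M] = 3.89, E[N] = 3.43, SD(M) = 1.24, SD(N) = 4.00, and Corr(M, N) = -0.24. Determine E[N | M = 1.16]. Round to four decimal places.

5.5435

For a bivariate normal, E[N | M=x] = μ_N + ρ·(σ_N/σ_M)·(x − μ_M).
E[N | M=1.16] = 3.43 + (-0.24)·(4.00/1.24)·(1.16 − (3.89)) = 3.43 + (-0.77419)·(-2.73) = 5.5435.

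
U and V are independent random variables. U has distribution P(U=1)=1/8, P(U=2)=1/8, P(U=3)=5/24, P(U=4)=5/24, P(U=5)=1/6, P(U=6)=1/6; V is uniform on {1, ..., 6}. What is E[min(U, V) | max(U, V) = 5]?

26/9

P(max(U, V) = 5) = 1/4.
Summing min(U,V)·P(x,y) over outcomes with max(U, V) = 5 gives 13/18.
E[min(U, V) | max(U, V) = 5] = (13/18) / (1/4) = 26/9.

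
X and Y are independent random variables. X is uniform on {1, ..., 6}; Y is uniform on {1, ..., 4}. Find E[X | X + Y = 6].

Outcomes with X + Y = 6: (2,4), (3,3), (4,2), (5,1), each with probability 1/24.
E[X | X + Y = 6] = (2 + 3 + 4 + 5) / 4 = 7/2.

7/2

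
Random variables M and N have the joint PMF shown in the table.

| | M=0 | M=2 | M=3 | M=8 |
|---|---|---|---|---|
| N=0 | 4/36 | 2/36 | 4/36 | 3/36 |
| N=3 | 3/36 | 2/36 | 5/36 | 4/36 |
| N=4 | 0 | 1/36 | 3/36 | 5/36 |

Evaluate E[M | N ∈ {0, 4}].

91/22

P(N ∈ {0, 4}) = 11/18.
Σ M·P over the event = 0·(4/36) + 2·(2/36) + 2·(1/36) + 3·(4/36) + 3·(3/36) + 8·(3/36) + 8·(5/36) = 91/36.
E[M | N ∈ {0, 4}] = (91/36) / (11/18) = 91/22.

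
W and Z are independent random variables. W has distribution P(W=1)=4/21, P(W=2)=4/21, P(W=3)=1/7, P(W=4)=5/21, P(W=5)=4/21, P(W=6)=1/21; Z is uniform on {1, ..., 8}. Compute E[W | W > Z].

P(W > Z) = 23/84.
Summing W·P(x,y) over outcomes with W > Z gives 7/6.
E[W | W > Z] = (7/6) / (23/84) = 98/23.

98/23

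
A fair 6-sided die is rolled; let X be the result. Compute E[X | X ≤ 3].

Given X ≤ 3, X is equally likely to be any of {1, 2, 3}.
E[X | X ≤ 3] = (1 + 2 + 3) / 3 = 2.

2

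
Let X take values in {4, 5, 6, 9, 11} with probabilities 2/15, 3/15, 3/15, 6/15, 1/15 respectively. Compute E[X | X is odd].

8

P(X is odd) = 2/3.
Σ over the event: 5·1/5 + 9·2/5 + 11·1/15 = 16/3.
E[X | X is odd] = (16/3) / (2/3) = 8.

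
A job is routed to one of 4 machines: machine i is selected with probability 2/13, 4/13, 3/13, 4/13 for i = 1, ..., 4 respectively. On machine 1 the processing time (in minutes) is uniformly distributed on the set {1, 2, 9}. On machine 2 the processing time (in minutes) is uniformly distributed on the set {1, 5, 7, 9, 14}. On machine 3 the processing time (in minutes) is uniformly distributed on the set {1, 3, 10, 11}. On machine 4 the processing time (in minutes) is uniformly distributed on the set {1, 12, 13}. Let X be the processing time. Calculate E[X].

E[X | machine 1] = (1+2+9)/3 = 4.
E[X | machine 2] = (1+5+7+9+14)/5 = 36/5.
E[X | machine 3] = (1+3+10+11)/4 = 25/4.
E[X | machine 4] = (1+12+13)/3 = 26/3.
E[X] = (2/13)·(4) + (4/13)·(36/5) + (3/13)·(25/4) + (4/13)·(26/3) = 5413/780.

5413/780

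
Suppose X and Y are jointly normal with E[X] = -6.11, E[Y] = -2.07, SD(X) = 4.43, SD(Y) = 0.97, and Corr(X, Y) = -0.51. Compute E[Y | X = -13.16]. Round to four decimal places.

The regression of Y on X has slope ρ·σ_Y/σ_X and passes through (μ_X, μ_Y).
E[Y | X=-13.16] = -2.07 + (-0.51)·(0.97/4.43)·(-13.16 − (-6.11)) = -2.07 + (-0.11167)·(-7.05) = -1.2827.

-1.2827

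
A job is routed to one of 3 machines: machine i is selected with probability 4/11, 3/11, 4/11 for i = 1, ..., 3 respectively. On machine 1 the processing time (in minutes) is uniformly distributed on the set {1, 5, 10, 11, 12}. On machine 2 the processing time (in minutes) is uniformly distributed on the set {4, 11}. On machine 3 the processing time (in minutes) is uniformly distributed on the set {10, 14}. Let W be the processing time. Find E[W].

E[W | machine 1] = (1+5+10+11+12)/5 = 39/5.
E[W | machine 2] = (4+11)/2 = 15/2.
E[W | machine 3] = (10+14)/2 = 12.
E[W] = (4/11)·(39/5) + (3/11)·(15/2) + (4/11)·(12) = 1017/110.

1017/110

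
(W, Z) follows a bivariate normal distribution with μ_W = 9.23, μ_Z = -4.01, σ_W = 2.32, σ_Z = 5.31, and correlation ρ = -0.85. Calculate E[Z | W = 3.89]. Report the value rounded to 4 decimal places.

6.3788

For a bivariate normal, E[Z | W=x] = μ_Z + ρ·(σ_Z/σ_W)·(x − μ_W).
E[Z | W=3.89] = -4.01 + (-0.85)·(5.31/2.32)·(3.89 − (9.23)) = -4.01 + (-1.94547)·(-5.34) = 6.3788.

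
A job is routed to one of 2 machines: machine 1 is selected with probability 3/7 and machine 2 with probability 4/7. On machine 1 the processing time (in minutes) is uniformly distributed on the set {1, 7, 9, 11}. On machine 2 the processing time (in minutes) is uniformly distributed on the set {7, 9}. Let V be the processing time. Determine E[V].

53/7

E[V | machine 1] = (1+7+9+11)/4 = 7.
E[V | machine 2] = (7+9)/2 = 8.
By the law of total expectation,
E[V] = (3/7)·(7) + (4/7)·(8) = 53/7.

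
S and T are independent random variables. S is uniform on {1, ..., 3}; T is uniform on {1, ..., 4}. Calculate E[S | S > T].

8/3

Outcomes with S > T: (2,1), (3,1), (3,2), each with probability 1/12.
E[S | S > T] = (2 + 3 + 3) / 3 = 8/3.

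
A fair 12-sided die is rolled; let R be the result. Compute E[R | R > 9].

Given R > 9, R is equally likely to be any of {10, 11, 12}.
E[R | R > 9] = (10 + 11 + 12) / 3 = 11.

11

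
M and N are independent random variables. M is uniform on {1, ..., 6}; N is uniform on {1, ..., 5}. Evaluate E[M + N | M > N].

P(M > N) = 1/2.
Summing (M+N)·P(x,y) over outcomes with M > N gives 7/2.
E[M + N | M > N] = (7/2) / (1/2) = 7.

7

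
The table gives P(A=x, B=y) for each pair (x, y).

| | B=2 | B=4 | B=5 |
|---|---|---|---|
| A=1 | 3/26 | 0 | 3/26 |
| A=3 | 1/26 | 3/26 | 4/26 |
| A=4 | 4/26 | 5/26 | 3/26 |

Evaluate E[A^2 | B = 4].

P(B = 4) = 4/13.
Σ A^2·P over the event = 9·(3/26) + 16·(5/26) = 107/26.
E[A^2 | B = 4] = (107/26) / (4/13) = 107/8.

107/8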